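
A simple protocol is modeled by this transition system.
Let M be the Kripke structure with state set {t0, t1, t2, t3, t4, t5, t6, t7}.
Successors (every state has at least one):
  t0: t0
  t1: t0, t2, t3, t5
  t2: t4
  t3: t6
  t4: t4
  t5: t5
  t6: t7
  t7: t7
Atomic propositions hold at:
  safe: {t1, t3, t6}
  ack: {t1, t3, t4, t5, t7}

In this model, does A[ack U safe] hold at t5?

No

A[ack U safe]: least fixpoint, start Z0 = Sat(safe) = {t1, t3, t6}, add states in Sat(ack) with every successor in Z. Already a fixed point.
Sat(A[ack U safe]) = {t1, t3, t6}
t5 ∉ Sat(A[ack U safe]) = {t1, t3, t6}, so the formula does not hold at t5.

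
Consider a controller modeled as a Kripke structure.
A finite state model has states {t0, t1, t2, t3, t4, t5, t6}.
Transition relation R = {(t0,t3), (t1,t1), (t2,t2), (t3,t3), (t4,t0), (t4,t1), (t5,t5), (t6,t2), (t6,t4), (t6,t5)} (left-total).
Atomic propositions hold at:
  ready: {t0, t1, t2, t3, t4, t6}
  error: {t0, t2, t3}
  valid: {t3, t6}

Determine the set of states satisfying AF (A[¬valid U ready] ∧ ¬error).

Sat(¬valid) = {t0, t1, t2, t4, t5}
A[¬valid U ready]: least fixpoint, start Z0 = Sat(ready) = {t0, t1, t2, t3, t4, t6}, add states in Sat(¬valid) with every successor in Z. Already a fixed point.
Sat(A[¬valid U ready]) = {t0, t1, t2, t3, t4, t6}
Sat(¬error) = {t1, t4, t5, t6}
Sat(A[¬valid U ready] ∧ ¬error) = {t1, t4, t6}
AF (A[¬valid U ready] ∧ ¬error): least fixpoint, start Z0 = {t1, t4, t6}, add states with every successor in Z. Already a fixed point.
Sat(AF (A[¬valid U ready] ∧ ¬error)) = {t1, t4, t6}

{t1, t4, t6}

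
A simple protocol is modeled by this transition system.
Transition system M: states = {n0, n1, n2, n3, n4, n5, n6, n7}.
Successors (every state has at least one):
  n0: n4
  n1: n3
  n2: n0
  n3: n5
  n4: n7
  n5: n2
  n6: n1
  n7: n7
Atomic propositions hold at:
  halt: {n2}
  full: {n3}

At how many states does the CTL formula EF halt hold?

EF halt: least fixpoint, start Z0 = {n2}, add states with some successor in Z. Z1 = {n2, n5}; Z2 = {n2, n3, n5}; Z3 = {n1, n2, n3, n5}; Z4 = {n1, n2, n3, n5, n6}; fixed.
Sat(EF halt) = {n1, n2, n3, n5, n6}
|Sat(EF halt)| = |{n1, n2, n3, n5, n6}| = 5.

5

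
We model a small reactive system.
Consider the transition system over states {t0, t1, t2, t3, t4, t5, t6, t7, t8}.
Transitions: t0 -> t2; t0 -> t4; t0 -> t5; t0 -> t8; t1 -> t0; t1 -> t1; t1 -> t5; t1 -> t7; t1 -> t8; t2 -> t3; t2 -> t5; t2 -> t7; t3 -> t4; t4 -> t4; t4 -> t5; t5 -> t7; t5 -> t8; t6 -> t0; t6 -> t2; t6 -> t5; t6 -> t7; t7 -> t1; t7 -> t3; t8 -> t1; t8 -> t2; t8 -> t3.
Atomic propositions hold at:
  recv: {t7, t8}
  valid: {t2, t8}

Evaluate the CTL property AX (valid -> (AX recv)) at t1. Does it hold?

Sat(AX recv) = {s : every successor in {t7, t8}} = {t5}
Sat(valid -> (AX recv)) = {t0, t1, t3, t4, t5, t6, t7}
Sat(AX (valid -> (AX recv))) = {s : every successor in {t0, t1, t3, t4, t5, t6, t7}} = {t2, t3, t4, t7}
t1 ∉ Sat(AX (valid -> (AX recv))) = {t2, t3, t4, t7}, so the formula does not hold at t1.

No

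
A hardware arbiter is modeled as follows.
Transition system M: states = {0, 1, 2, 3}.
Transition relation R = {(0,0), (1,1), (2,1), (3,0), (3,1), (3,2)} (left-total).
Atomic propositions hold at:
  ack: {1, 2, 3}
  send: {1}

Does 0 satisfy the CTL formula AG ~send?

Sat(~send) = {0, 2, 3}
AG ~send: greatest fixpoint, start Z0 = {0, 2, 3}, keep only states in Sat with every successor in Z. Z1 = {0}; fixed.
Sat(AG ~send) = {0}
0 ∈ Sat(AG ~send) = {0}, so the formula holds at 0.

Yes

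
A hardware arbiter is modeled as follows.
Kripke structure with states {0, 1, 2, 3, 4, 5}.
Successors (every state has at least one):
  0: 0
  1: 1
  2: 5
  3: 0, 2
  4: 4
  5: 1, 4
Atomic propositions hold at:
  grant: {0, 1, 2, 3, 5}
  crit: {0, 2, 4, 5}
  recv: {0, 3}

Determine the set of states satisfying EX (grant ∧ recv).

{0, 3}

Sat(grant ∧ recv) = {0, 3}
Sat(EX (grant ∧ recv)) = {s : some successor in {0, 3}} = {0, 3}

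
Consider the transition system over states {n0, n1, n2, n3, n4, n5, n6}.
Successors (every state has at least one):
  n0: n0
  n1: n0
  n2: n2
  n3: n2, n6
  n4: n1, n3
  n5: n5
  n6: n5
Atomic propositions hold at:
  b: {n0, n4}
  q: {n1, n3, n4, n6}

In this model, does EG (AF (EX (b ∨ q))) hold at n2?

Sat(b ∨ q) = {n0, n1, n3, n4, n6}
Sat(EX (b ∨ q)) = {s : some successor in {n0, n1, n3, n4, n6}} = {n0, n1, n3, n4}
AF (EX (b ∨ q)): least fixpoint, start Z0 = {n0, n1, n3, n4}, add states with every successor in Z. Already a fixed point.
Sat(AF (EX (b ∨ q))) = {n0, n1, n3, n4}
EG (AF (EX (b ∨ q))): greatest fixpoint, start Z0 = {n0, n1, n3, n4}, keep only states in Sat with some successor in Z. Z1 = {n0, n1, n4}; fixed.
Sat(EG (AF (EX (b ∨ q)))) = {n0, n1, n4}
n2 ∉ Sat(EG (AF (EX (b ∨ q)))) = {n0, n1, n4}, so the formula does not hold at n2.

No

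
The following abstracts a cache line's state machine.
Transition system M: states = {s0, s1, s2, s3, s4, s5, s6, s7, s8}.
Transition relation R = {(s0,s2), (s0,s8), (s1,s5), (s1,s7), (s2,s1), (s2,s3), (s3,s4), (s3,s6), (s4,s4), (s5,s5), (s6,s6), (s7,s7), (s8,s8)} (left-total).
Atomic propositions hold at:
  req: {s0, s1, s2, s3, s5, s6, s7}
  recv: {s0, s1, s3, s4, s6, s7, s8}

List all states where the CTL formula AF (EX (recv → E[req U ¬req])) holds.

Sat(¬req) = {s4, s8}
E[req U ¬req]: least fixpoint, start Z0 = Sat(¬req) = {s4, s8}, add states in Sat(req) with some successor in Z. Z1 = {s0, s3, s4, s8}; Z2 = {s0, s2, s3, s4, s8}; fixed.
Sat(E[req U ¬req]) = {s0, s2, s3, s4, s8}
Sat(recv → E[req U ¬req]) = {s0, s2, s3, s4, s5, s8}
Sat(EX (recv → E[req U ¬req])) = {s : some successor in {s0, s2, s3, s4, s5, s8}} = {s0, s1, s2, s3, s4, s5, s8}
AF (EX (recv → E[req U ¬req])): least fixpoint, start Z0 = {s0, s1, s2, s3, s4, s5, s8}, add states with every successor in Z. Already a fixed point.
Sat(AF (EX (recv → E[req U ¬req]))) = {s0, s1, s2, s3, s4, s5, s8}

{s0, s1, s2, s3, s4, s5, s8}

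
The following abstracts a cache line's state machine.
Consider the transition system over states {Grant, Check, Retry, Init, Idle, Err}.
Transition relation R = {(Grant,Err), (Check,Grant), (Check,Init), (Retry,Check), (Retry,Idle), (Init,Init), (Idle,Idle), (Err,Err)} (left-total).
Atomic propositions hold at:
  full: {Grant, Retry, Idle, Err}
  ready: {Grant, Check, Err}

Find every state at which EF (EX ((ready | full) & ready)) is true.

Sat(ready | full) = {Grant, Check, Retry, Idle, Err}
Sat((ready | full) & ready) = {Grant, Check, Err}
Sat(EX ((ready | full) & ready)) = {s : some successor in {Grant, Check, Err}} = {Grant, Check, Retry, Err}
EF (EX ((ready | full) & ready)): least fixpoint, start Z0 = {Grant, Check, Retry, Err}, add states with some successor in Z. Already a fixed point.
Sat(EF (EX ((ready | full) & ready))) = {Grant, Check, Retry, Err}

{Grant, Check, Retry, Err}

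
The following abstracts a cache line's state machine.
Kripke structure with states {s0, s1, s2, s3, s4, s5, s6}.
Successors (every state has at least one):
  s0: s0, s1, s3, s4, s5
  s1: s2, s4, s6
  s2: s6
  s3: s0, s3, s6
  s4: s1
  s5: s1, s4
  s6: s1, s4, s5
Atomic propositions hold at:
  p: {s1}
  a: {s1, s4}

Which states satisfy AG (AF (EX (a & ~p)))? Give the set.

{s1, s2, s4, s5, s6}

Sat(~p) = {s0, s2, s3, s4, s5, s6}
Sat(a & ~p) = {s4}
Sat(EX (a & ~p)) = {s : some successor in {s4}} = {s0, s1, s5, s6}
AF (EX (a & ~p)): least fixpoint, start Z0 = {s0, s1, s5, s6}, add states with every successor in Z. Z1 = {s0, s1, s2, s4, s5, s6}; fixed.
Sat(AF (EX (a & ~p))) = {s0, s1, s2, s4, s5, s6}
AG (AF (EX (a & ~p))): greatest fixpoint, start Z0 = {s0, s1, s2, s4, s5, s6}, keep only states in Sat with every successor in Z. Z1 = {s1, s2, s4, s5, s6}; fixed.
Sat(AG (AF (EX (a & ~p)))) = {s1, s2, s4, s5, s6}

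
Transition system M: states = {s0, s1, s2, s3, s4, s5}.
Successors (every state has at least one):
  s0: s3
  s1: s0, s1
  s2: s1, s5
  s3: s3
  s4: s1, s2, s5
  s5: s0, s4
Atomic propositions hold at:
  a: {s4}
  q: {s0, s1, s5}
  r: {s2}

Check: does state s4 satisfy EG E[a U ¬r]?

Yes

Sat(¬r) = {s0, s1, s3, s4, s5}
E[a U ¬r]: least fixpoint, start Z0 = Sat(¬r) = {s0, s1, s3, s4, s5}, add states in Sat(a) with some successor in Z. Already a fixed point.
Sat(E[a U ¬r]) = {s0, s1, s3, s4, s5}
EG E[a U ¬r]: greatest fixpoint, start Z0 = {s0, s1, s3, s4, s5}, keep only states in Sat with some successor in Z. Already a fixed point.
Sat(EG E[a U ¬r]) = {s0, s1, s3, s4, s5}
s4 ∈ Sat(EG E[a U ¬r]) = {s0, s1, s3, s4, s5}, so the formula holds at s4.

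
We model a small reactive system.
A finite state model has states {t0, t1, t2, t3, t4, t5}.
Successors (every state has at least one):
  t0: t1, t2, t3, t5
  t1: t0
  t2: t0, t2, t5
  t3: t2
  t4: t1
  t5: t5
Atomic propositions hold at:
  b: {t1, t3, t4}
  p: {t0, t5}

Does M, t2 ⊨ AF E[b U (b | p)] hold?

No

Sat(b | p) = {t0, t1, t3, t4, t5}
E[b U (b | p)]: least fixpoint, start Z0 = Sat((b | p)) = {t0, t1, t3, t4, t5}, add states in Sat(b) with some successor in Z. Already a fixed point.
Sat(E[b U (b | p)]) = {t0, t1, t3, t4, t5}
AF E[b U (b | p)]: least fixpoint, start Z0 = {t0, t1, t3, t4, t5}, add states with every successor in Z. Already a fixed point.
Sat(AF E[b U (b | p)]) = {t0, t1, t3, t4, t5}
t2 ∉ Sat(AF E[b U (b | p)]) = {t0, t1, t3, t4, t5}, so the formula does not hold at t2.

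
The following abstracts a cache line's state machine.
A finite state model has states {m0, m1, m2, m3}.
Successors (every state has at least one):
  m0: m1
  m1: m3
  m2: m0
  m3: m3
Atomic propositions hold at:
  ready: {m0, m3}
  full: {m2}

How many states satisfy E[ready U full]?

E[ready U full]: least fixpoint, start Z0 = Sat(full) = {m2}, add states in Sat(ready) with some successor in Z. Already a fixed point.
Sat(E[ready U full]) = {m2}
|Sat(E[ready U full])| = |{m2}| = 1.

1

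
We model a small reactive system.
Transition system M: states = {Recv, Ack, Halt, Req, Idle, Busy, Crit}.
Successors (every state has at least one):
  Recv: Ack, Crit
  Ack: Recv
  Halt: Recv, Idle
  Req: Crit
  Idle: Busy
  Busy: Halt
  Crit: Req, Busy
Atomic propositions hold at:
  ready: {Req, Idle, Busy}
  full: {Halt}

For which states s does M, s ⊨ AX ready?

{Idle, Crit}

Sat(AX ready) = {s : every successor in {Req, Idle, Busy}} = {Idle, Crit}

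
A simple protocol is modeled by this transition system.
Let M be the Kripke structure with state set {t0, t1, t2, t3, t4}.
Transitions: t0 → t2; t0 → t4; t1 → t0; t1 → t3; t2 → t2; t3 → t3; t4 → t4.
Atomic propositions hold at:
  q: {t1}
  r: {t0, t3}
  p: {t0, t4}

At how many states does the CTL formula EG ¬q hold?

4

Sat(¬q) = {t0, t2, t3, t4}
EG ¬q: greatest fixpoint, start Z0 = {t0, t2, t3, t4}, keep only states in Sat with some successor in Z. Already a fixed point.
Sat(EG ¬q) = {t0, t2, t3, t4}
|Sat(EG ¬q)| = |{t0, t2, t3, t4}| = 4.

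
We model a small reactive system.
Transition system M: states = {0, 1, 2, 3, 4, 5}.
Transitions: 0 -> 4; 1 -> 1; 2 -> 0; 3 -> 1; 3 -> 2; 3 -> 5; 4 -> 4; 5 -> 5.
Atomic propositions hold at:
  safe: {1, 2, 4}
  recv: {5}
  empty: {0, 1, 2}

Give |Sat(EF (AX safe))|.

5

Sat(AX safe) = {s : every successor in {1, 2, 4}} = {0, 1, 4}
EF (AX safe): least fixpoint, start Z0 = {0, 1, 4}, add states with some successor in Z. Z1 = {0, 1, 2, 3, 4}; fixed.
Sat(EF (AX safe)) = {0, 1, 2, 3, 4}
|Sat(EF (AX safe))| = |{0, 1, 2, 3, 4}| = 5.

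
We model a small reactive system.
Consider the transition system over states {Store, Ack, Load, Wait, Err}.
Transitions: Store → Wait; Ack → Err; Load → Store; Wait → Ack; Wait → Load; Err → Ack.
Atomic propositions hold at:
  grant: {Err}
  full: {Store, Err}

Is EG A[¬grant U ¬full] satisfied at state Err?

No

Sat(¬grant) = {Store, Ack, Load, Wait}
Sat(¬full) = {Ack, Load, Wait}
A[¬grant U ¬full]: least fixpoint, start Z0 = Sat(¬full) = {Ack, Load, Wait}, add states in Sat(¬grant) with every successor in Z. Z1 = {Store, Ack, Load, Wait}; fixed.
Sat(A[¬grant U ¬full]) = {Store, Ack, Load, Wait}
EG A[¬grant U ¬full]: greatest fixpoint, start Z0 = {Store, Ack, Load, Wait}, keep only states in Sat with some successor in Z. Z1 = {Store, Load, Wait}; fixed.
Sat(EG A[¬grant U ¬full]) = {Store, Load, Wait}
Err ∉ Sat(EG A[¬grant U ¬full]) = {Store, Load, Wait}, so the formula does not hold at Err.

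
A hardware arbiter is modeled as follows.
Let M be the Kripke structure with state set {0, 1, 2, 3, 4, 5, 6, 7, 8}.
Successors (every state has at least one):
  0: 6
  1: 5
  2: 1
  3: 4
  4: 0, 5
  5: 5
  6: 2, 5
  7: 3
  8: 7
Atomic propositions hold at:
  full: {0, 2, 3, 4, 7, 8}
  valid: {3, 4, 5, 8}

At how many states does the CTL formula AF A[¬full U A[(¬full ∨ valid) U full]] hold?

Sat(¬full) = {1, 5, 6}
Sat(¬full ∨ valid) = {1, 3, 4, 5, 6, 8}
A[(¬full ∨ valid) U full]: least fixpoint, start Z0 = Sat(full) = {0, 2, 3, 4, 7, 8}, add states in Sat(¬full ∨ valid) with every successor in Z. Already a fixed point.
Sat(A[(¬full ∨ valid) U full]) = {0, 2, 3, 4, 7, 8}
A[¬full U A[(¬full ∨ valid) U full]]: least fixpoint, start Z0 = Sat(A[(¬full ∨ valid) U full]) = {0, 2, 3, 4, 7, 8}, add states in Sat(¬full) with every successor in Z. Already a fixed point.
Sat(A[¬full U A[(¬full ∨ valid) U full]]) = {0, 2, 3, 4, 7, 8}
AF A[¬full U A[(¬full ∨ valid) U full]]: least fixpoint, start Z0 = {0, 2, 3, 4, 7, 8}, add states with every successor in Z. Already a fixed point.
Sat(AF A[¬full U A[(¬full ∨ valid) U full]]) = {0, 2, 3, 4, 7, 8}
|Sat(AF A[¬full U A[(¬full ∨ valid) U full]])| = |{0, 2, 3, 4, 7, 8}| = 6.

6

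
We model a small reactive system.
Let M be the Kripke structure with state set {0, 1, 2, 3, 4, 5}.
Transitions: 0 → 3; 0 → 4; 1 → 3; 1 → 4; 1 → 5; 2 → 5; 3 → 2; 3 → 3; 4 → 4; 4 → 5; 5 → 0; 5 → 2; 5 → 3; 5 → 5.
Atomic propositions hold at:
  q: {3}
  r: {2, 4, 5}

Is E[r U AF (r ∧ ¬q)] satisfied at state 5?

Sat(¬q) = {0, 1, 2, 4, 5}
Sat(r ∧ ¬q) = {2, 4, 5}
AF (r ∧ ¬q): least fixpoint, start Z0 = {2, 4, 5}, add states with every successor in Z. Already a fixed point.
Sat(AF (r ∧ ¬q)) = {2, 4, 5}
E[r U AF (r ∧ ¬q)]: least fixpoint, start Z0 = Sat(AF (r ∧ ¬q)) = {2, 4, 5}, add states in Sat(r) with some successor in Z. Already a fixed point.
Sat(E[r U AF (r ∧ ¬q)]) = {2, 4, 5}
5 ∈ Sat(E[r U AF (r ∧ ¬q)]) = {2, 4, 5}, so the formula holds at 5.

Yes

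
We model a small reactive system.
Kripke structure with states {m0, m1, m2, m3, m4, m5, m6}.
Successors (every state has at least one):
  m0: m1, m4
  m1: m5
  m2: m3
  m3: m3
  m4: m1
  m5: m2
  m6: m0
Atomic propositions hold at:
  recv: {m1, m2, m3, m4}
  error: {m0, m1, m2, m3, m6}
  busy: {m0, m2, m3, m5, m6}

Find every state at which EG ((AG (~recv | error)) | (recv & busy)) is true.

Sat(~recv) = {m0, m5, m6}
Sat(~recv | error) = {m0, m1, m2, m3, m5, m6}
AG (~recv | error): greatest fixpoint, start Z0 = {m0, m1, m2, m3, m5, m6}, keep only states in Sat with every successor in Z. Z1 = {m1, m2, m3, m5, m6}; Z2 = {m1, m2, m3, m5}; fixed.
Sat(AG (~recv | error)) = {m1, m2, m3, m5}
Sat(recv & busy) = {m2, m3}
Sat((AG (~recv | error)) | (recv & busy)) = {m1, m2, m3, m5}
EG ((AG (~recv | error)) | (recv & busy)): greatest fixpoint, start Z0 = {m1, m2, m3, m5}, keep only states in Sat with some successor in Z. Already a fixed point.
Sat(EG ((AG (~recv | error)) | (recv & busy))) = {m1, m2, m3, m5}

{m1, m2, m3, m5}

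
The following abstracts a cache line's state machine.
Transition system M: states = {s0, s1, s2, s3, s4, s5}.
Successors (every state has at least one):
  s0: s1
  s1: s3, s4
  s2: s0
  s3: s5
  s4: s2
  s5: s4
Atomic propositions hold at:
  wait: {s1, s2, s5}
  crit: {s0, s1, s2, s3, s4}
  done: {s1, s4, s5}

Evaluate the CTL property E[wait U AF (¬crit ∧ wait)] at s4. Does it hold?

Sat(¬crit) = {s5}
Sat(¬crit ∧ wait) = {s5}
AF (¬crit ∧ wait): least fixpoint, start Z0 = {s5}, add states with every successor in Z. Z1 = {s3, s5}; fixed.
Sat(AF (¬crit ∧ wait)) = {s3, s5}
E[wait U AF (¬crit ∧ wait)]: least fixpoint, start Z0 = Sat(AF (¬crit ∧ wait)) = {s3, s5}, add states in Sat(wait) with some successor in Z. Z1 = {s1, s3, s5}; fixed.
Sat(E[wait U AF (¬crit ∧ wait)]) = {s1, s3, s5}
s4 ∉ Sat(E[wait U AF (¬crit ∧ wait)]) = {s1, s3, s5}, so the formula does not hold at s4.

No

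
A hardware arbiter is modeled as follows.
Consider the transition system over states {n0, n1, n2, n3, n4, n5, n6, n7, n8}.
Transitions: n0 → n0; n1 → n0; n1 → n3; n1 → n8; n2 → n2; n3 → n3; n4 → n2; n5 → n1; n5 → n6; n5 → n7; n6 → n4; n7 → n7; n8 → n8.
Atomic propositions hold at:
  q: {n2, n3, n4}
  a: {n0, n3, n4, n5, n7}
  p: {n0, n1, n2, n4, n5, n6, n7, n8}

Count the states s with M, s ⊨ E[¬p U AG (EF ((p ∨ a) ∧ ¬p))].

1

Sat(¬p) = {n3}
Sat(p ∨ a) = {n0, n1, n2, n3, n4, n5, n6, n7, n8}
Sat((p ∨ a) ∧ ¬p) = {n3}
EF ((p ∨ a) ∧ ¬p): least fixpoint, start Z0 = {n3}, add states with some successor in Z. Z1 = {n1, n3}; Z2 = {n1, n3, n5}; fixed.
Sat(EF ((p ∨ a) ∧ ¬p)) = {n1, n3, n5}
AG (EF ((p ∨ a) ∧ ¬p)): greatest fixpoint, start Z0 = {n1, n3, n5}, keep only states in Sat with every successor in Z. Z1 = {n3}; fixed.
Sat(AG (EF ((p ∨ a) ∧ ¬p))) = {n3}
E[¬p U AG (EF ((p ∨ a) ∧ ¬p))]: least fixpoint, start Z0 = Sat(AG (EF ((p ∨ a) ∧ ¬p))) = {n3}, add states in Sat(¬p) with some successor in Z. Already a fixed point.
Sat(E[¬p U AG (EF ((p ∨ a) ∧ ¬p))]) = {n3}
|Sat(E[¬p U AG (EF ((p ∨ a) ∧ ¬p))])| = |{n3}| = 1.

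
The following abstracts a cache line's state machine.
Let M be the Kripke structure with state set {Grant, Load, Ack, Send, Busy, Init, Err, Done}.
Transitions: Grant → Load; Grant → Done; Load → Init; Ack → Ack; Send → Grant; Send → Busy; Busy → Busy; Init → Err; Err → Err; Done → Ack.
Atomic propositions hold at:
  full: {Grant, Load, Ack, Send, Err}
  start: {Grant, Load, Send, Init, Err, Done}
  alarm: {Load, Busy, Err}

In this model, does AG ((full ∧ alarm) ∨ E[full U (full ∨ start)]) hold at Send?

Sat(full ∧ alarm) = {Load, Err}
Sat(full ∨ start) = {Grant, Load, Ack, Send, Init, Err, Done}
E[full U (full ∨ start)]: least fixpoint, start Z0 = Sat((full ∨ start)) = {Grant, Load, Ack, Send, Init, Err, Done}, add states in Sat(full) with some successor in Z. Already a fixed point.
Sat(E[full U (full ∨ start)]) = {Grant, Load, Ack, Send, Init, Err, Done}
Sat((full ∧ alarm) ∨ E[full U (full ∨ start)]) = {Grant, Load, Ack, Send, Init, Err, Done}
AG ((full ∧ alarm) ∨ E[full U (full ∨ start)]): greatest fixpoint, start Z0 = {Grant, Load, Ack, Send, Init, Err, Done}, keep only states in Sat with every successor in Z. Z1 = {Grant, Load, Ack, Init, Err, Done}; fixed.
Sat(AG ((full ∧ alarm) ∨ E[full U (full ∨ start)])) = {Grant, Load, Ack, Init, Err, Done}
Send ∉ Sat(AG ((full ∧ alarm) ∨ E[full U (full ∨ start)])) = {Grant, Load, Ack, Init, Err, Done}, so the formula does not hold at Send.

No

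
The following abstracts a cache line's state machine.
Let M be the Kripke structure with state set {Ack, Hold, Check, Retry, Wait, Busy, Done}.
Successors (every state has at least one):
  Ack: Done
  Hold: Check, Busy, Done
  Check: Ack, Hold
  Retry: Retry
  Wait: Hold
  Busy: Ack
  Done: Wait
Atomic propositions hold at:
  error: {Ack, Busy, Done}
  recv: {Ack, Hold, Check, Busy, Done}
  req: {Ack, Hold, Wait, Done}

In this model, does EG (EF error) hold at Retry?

EF error: least fixpoint, start Z0 = {Ack, Busy, Done}, add states with some successor in Z. Z1 = {Ack, Hold, Check, Busy, Done}; Z2 = {Ack, Hold, Check, Wait, Busy, Done}; fixed.
Sat(EF error) = {Ack, Hold, Check, Wait, Busy, Done}
EG (EF error): greatest fixpoint, start Z0 = {Ack, Hold, Check, Wait, Busy, Done}, keep only states in Sat with some successor in Z. Already a fixed point.
Sat(EG (EF error)) = {Ack, Hold, Check, Wait, Busy, Done}
Retry ∉ Sat(EG (EF error)) = {Ack, Hold, Check, Wait, Busy, Done}, so the formula does not hold at Retry.

No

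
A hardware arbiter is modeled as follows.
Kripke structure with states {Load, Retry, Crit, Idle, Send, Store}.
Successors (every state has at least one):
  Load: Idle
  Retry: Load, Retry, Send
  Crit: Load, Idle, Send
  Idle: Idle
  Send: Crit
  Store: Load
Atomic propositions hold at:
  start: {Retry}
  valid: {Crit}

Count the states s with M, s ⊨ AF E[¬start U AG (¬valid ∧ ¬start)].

Sat(¬start) = {Load, Crit, Idle, Send, Store}
Sat(¬valid) = {Load, Retry, Idle, Send, Store}
Sat(¬valid ∧ ¬start) = {Load, Idle, Send, Store}
AG (¬valid ∧ ¬start): greatest fixpoint, start Z0 = {Load, Idle, Send, Store}, keep only states in Sat with every successor in Z. Z1 = {Load, Idle, Store}; fixed.
Sat(AG (¬valid ∧ ¬start)) = {Load, Idle, Store}
E[¬start U AG (¬valid ∧ ¬start)]: least fixpoint, start Z0 = Sat(AG (¬valid ∧ ¬start)) = {Load, Idle, Store}, add states in Sat(¬start) with some successor in Z. Z1 = {Load, Crit, Idle, Store}; Z2 = {Load, Crit, Idle, Send, Store}; fixed.
Sat(E[¬start U AG (¬valid ∧ ¬start)]) = {Load, Crit, Idle, Send, Store}
AF E[¬start U AG (¬valid ∧ ¬start)]: least fixpoint, start Z0 = {Load, Crit, Idle, Send, Store}, add states with every successor in Z. Already a fixed point.
Sat(AF E[¬start U AG (¬valid ∧ ¬start)]) = {Load, Crit, Idle, Send, Store}
|Sat(AF E[¬start U AG (¬valid ∧ ¬start)])| = |{Load, Crit, Idle, Send, Store}| = 5.

5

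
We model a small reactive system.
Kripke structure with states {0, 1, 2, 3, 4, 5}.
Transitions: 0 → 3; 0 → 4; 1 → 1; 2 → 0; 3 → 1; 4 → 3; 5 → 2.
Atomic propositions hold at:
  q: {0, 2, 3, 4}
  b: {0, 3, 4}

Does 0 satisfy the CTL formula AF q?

Yes

AF q: least fixpoint, start Z0 = {0, 2, 3, 4}, add states with every successor in Z. Z1 = {0, 2, 3, 4, 5}; fixed.
Sat(AF q) = {0, 2, 3, 4, 5}
0 ∈ Sat(AF q) = {0, 2, 3, 4, 5}, so the formula holds at 0.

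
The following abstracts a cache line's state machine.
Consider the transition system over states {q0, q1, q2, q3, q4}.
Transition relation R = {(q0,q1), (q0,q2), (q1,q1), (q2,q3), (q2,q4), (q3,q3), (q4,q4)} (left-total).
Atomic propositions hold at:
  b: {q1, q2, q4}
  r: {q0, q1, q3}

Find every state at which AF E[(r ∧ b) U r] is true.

{q0, q1, q3}

Sat(r ∧ b) = {q1}
E[(r ∧ b) U r]: least fixpoint, start Z0 = Sat(r) = {q0, q1, q3}, add states in Sat(r ∧ b) with some successor in Z. Already a fixed point.
Sat(E[(r ∧ b) U r]) = {q0, q1, q3}
AF E[(r ∧ b) U r]: least fixpoint, start Z0 = {q0, q1, q3}, add states with every successor in Z. Already a fixed point.
Sat(AF E[(r ∧ b) U r]) = {q0, q1, q3}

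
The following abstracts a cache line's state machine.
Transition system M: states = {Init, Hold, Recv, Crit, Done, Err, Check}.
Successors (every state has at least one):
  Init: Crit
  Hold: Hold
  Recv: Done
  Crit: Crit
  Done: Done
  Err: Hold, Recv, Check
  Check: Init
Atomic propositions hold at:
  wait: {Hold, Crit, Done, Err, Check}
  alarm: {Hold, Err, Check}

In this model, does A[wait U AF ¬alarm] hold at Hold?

No

Sat(¬alarm) = {Init, Recv, Crit, Done}
AF ¬alarm: least fixpoint, start Z0 = {Init, Recv, Crit, Done}, add states with every successor in Z. Z1 = {Init, Recv, Crit, Done, Check}; fixed.
Sat(AF ¬alarm) = {Init, Recv, Crit, Done, Check}
A[wait U AF ¬alarm]: least fixpoint, start Z0 = Sat(AF ¬alarm) = {Init, Recv, Crit, Done, Check}, add states in Sat(wait) with every successor in Z. Already a fixed point.
Sat(A[wait U AF ¬alarm]) = {Init, Recv, Crit, Done, Check}
Hold ∉ Sat(A[wait U AF ¬alarm]) = {Init, Recv, Crit, Done, Check}, so the formula does not hold at Hold.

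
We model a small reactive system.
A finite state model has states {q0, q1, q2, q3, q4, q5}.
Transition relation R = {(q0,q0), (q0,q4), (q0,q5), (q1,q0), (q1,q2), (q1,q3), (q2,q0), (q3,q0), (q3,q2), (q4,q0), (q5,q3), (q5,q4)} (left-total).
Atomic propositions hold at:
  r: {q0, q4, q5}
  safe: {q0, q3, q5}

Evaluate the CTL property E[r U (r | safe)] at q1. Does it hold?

No

Sat(r | safe) = {q0, q3, q4, q5}
E[r U (r | safe)]: least fixpoint, start Z0 = Sat((r | safe)) = {q0, q3, q4, q5}, add states in Sat(r) with some successor in Z. Already a fixed point.
Sat(E[r U (r | safe)]) = {q0, q3, q4, q5}
q1 ∉ Sat(E[r U (r | safe)]) = {q0, q3, q4, q5}, so the formula does not hold at q1.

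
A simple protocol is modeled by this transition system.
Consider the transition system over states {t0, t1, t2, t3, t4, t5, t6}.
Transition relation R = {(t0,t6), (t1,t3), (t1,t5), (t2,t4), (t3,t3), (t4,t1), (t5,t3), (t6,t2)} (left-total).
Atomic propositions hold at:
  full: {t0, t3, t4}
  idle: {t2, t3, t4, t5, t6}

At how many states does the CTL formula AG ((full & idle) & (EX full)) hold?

1

Sat(full & idle) = {t3, t4}
Sat(EX full) = {s : some successor in {t0, t3, t4}} = {t1, t2, t3, t5}
Sat((full & idle) & (EX full)) = {t3}
AG ((full & idle) & (EX full)): greatest fixpoint, start Z0 = {t3}, keep only states in Sat with every successor in Z. Already a fixed point.
Sat(AG ((full & idle) & (EX full))) = {t3}
|Sat(AG ((full & idle) & (EX full)))| = |{t3}| = 1.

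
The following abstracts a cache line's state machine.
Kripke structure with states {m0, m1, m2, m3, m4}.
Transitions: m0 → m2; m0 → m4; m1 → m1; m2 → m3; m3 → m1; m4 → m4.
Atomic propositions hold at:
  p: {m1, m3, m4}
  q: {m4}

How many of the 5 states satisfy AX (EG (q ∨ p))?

4

Sat(q ∨ p) = {m1, m3, m4}
EG (q ∨ p): greatest fixpoint, start Z0 = {m1, m3, m4}, keep only states in Sat with some successor in Z. Already a fixed point.
Sat(EG (q ∨ p)) = {m1, m3, m4}
Sat(AX (EG (q ∨ p))) = {s : every successor in {m1, m3, m4}} = {m1, m2, m3, m4}
|Sat(AX (EG (q ∨ p)))| = |{m1, m2, m3, m4}| = 4.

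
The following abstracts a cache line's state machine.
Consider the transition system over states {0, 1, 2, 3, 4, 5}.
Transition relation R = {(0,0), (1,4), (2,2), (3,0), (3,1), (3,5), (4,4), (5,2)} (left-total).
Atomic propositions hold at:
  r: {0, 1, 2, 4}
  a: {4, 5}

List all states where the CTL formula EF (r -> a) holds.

Sat(r -> a) = {3, 4, 5}
EF (r -> a): least fixpoint, start Z0 = {3, 4, 5}, add states with some successor in Z. Z1 = {1, 3, 4, 5}; fixed.
Sat(EF (r -> a)) = {1, 3, 4, 5}

{1, 3, 4, 5}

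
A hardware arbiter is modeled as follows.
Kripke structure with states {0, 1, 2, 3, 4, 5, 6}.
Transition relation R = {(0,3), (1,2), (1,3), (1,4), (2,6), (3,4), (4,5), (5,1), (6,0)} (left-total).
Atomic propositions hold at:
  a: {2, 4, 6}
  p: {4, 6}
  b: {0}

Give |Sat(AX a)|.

Sat(AX a) = {s : every successor in {2, 4, 6}} = {2, 3}
|Sat(AX a)| = |{2, 3}| = 2.

2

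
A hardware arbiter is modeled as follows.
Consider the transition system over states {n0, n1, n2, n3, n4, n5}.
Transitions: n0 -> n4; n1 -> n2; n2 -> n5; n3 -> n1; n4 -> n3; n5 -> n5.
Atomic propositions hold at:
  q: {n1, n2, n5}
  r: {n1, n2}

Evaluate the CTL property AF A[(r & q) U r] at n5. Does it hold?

Sat(r & q) = {n1, n2}
A[(r & q) U r]: least fixpoint, start Z0 = Sat(r) = {n1, n2}, add states in Sat(r & q) with every successor in Z. Already a fixed point.
Sat(A[(r & q) U r]) = {n1, n2}
AF A[(r & q) U r]: least fixpoint, start Z0 = {n1, n2}, add states with every successor in Z. Z1 = {n1, n2, n3}; Z2 = {n1, n2, n3, n4}; Z3 = {n0, n1, n2, n3, n4}; fixed.
Sat(AF A[(r & q) U r]) = {n0, n1, n2, n3, n4}
n5 ∉ Sat(AF A[(r & q) U r]) = {n0, n1, n2, n3, n4}, so the formula does not hold at n5.

No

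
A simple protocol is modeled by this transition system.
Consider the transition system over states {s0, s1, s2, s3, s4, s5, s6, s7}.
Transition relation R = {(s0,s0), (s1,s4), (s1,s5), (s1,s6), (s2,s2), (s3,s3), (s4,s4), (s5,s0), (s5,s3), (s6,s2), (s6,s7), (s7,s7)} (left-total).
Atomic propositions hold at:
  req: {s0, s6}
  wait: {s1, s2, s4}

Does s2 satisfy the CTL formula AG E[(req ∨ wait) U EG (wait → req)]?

No

Sat(req ∨ wait) = {s0, s1, s2, s4, s6}
Sat(wait → req) = {s0, s3, s5, s6, s7}
EG (wait → req): greatest fixpoint, start Z0 = {s0, s3, s5, s6, s7}, keep only states in Sat with some successor in Z. Already a fixed point.
Sat(EG (wait → req)) = {s0, s3, s5, s6, s7}
E[(req ∨ wait) U EG (wait → req)]: least fixpoint, start Z0 = Sat(EG (wait → req)) = {s0, s3, s5, s6, s7}, add states in Sat(req ∨ wait) with some successor in Z. Z1 = {s0, s1, s3, s5, s6, s7}; fixed.
Sat(E[(req ∨ wait) U EG (wait → req)]) = {s0, s1, s3, s5, s6, s7}
AG E[(req ∨ wait) U EG (wait → req)]: greatest fixpoint, start Z0 = {s0, s1, s3, s5, s6, s7}, keep only states in Sat with every successor in Z. Z1 = {s0, s3, s5, s7}; fixed.
Sat(AG E[(req ∨ wait) U EG (wait → req)]) = {s0, s3, s5, s7}
s2 ∉ Sat(AG E[(req ∨ wait) U EG (wait → req)]) = {s0, s3, s5, s7}, so the formula does not hold at s2.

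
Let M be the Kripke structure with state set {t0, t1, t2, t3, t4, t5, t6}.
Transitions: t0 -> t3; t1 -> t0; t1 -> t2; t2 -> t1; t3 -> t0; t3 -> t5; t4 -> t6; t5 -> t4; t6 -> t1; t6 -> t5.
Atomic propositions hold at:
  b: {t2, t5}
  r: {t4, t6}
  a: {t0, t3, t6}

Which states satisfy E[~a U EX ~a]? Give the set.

{t1, t2, t3, t4, t5, t6}

Sat(~a) = {t1, t2, t4, t5}
Sat(EX ~a) = {s : some successor in {t1, t2, t4, t5}} = {t1, t2, t3, t5, t6}
E[~a U EX ~a]: least fixpoint, start Z0 = Sat(EX ~a) = {t1, t2, t3, t5, t6}, add states in Sat(~a) with some successor in Z. Z1 = {t1, t2, t3, t4, t5, t6}; fixed.
Sat(E[~a U EX ~a]) = {t1, t2, t3, t4, t5, t6}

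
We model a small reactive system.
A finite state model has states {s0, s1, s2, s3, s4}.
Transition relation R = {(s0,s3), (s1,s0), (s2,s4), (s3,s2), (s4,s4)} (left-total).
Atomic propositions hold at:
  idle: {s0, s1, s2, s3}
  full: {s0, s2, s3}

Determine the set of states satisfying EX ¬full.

{s2, s4}

Sat(¬full) = {s1, s4}
Sat(EX ¬full) = {s : some successor in {s1, s4}} = {s2, s4}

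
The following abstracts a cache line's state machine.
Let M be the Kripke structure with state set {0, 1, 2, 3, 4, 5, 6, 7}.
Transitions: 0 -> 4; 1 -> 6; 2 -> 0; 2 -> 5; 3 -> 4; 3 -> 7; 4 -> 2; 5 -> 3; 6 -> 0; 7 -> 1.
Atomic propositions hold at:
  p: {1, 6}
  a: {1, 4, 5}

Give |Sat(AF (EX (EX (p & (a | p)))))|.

3

Sat(a | p) = {1, 4, 5, 6}
Sat(p & (a | p)) = {1, 6}
Sat(EX (p & (a | p))) = {s : some successor in {1, 6}} = {1, 7}
Sat(EX (EX (p & (a | p)))) = {s : some successor in {1, 7}} = {3, 7}
AF (EX (EX (p & (a | p)))): least fixpoint, start Z0 = {3, 7}, add states with every successor in Z. Z1 = {3, 5, 7}; fixed.
Sat(AF (EX (EX (p & (a | p))))) = {3, 5, 7}
|Sat(AF (EX (EX (p & (a | p)))))| = |{3, 5, 7}| = 3.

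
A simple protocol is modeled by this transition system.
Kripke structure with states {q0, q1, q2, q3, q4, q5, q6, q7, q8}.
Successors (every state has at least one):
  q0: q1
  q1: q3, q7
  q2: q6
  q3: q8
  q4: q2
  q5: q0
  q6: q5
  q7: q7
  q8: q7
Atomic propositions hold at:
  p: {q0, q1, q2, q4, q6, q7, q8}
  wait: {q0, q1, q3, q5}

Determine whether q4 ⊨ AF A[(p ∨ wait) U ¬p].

Yes

Sat(p ∨ wait) = {q0, q1, q2, q3, q4, q5, q6, q7, q8}
Sat(¬p) = {q3, q5}
A[(p ∨ wait) U ¬p]: least fixpoint, start Z0 = Sat(¬p) = {q3, q5}, add states in Sat(p ∨ wait) with every successor in Z. Z1 = {q3, q5, q6}; Z2 = {q2, q3, q5, q6}; Z3 = {q2, q3, q4, q5, q6}; fixed.
Sat(A[(p ∨ wait) U ¬p]) = {q2, q3, q4, q5, q6}
AF A[(p ∨ wait) U ¬p]: least fixpoint, start Z0 = {q2, q3, q4, q5, q6}, add states with every successor in Z. Already a fixed point.
Sat(AF A[(p ∨ wait) U ¬p]) = {q2, q3, q4, q5, q6}
q4 ∈ Sat(AF A[(p ∨ wait) U ¬p]) = {q2, q3, q4, q5, q6}, so the formula holds at q4.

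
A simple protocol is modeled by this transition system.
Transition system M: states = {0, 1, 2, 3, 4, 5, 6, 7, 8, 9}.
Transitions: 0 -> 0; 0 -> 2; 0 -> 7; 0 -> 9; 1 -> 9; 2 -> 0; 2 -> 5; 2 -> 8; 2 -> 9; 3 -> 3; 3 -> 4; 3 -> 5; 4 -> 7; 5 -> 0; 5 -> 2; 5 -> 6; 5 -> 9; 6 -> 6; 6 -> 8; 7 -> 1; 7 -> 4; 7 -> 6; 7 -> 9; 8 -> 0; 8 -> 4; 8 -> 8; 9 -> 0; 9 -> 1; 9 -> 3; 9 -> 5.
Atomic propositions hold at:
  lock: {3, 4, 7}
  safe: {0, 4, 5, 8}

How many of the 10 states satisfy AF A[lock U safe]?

A[lock U safe]: least fixpoint, start Z0 = Sat(safe) = {0, 4, 5, 8}, add states in Sat(lock) with every successor in Z. Already a fixed point.
Sat(A[lock U safe]) = {0, 4, 5, 8}
AF A[lock U safe]: least fixpoint, start Z0 = {0, 4, 5, 8}, add states with every successor in Z. Already a fixed point.
Sat(AF A[lock U safe]) = {0, 4, 5, 8}
|Sat(AF A[lock U safe])| = |{0, 4, 5, 8}| = 4.

4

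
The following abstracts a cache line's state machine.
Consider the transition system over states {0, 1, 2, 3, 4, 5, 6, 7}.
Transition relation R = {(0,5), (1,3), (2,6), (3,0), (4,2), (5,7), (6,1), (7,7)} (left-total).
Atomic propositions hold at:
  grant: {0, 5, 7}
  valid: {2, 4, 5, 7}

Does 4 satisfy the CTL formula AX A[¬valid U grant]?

Sat(¬valid) = {0, 1, 3, 6}
A[¬valid U grant]: least fixpoint, start Z0 = Sat(grant) = {0, 5, 7}, add states in Sat(¬valid) with every successor in Z. Z1 = {0, 3, 5, 7}; Z2 = {0, 1, 3, 5, 7}; Z3 = {0, 1, 3, 5, 6, 7}; fixed.
Sat(A[¬valid U grant]) = {0, 1, 3, 5, 6, 7}
Sat(AX A[¬valid U grant]) = {s : every successor in {0, 1, 3, 5, 6, 7}} = {0, 1, 2, 3, 5, 6, 7}
4 ∉ Sat(AX A[¬valid U grant]) = {0, 1, 2, 3, 5, 6, 7}, so the formula does not hold at 4.

No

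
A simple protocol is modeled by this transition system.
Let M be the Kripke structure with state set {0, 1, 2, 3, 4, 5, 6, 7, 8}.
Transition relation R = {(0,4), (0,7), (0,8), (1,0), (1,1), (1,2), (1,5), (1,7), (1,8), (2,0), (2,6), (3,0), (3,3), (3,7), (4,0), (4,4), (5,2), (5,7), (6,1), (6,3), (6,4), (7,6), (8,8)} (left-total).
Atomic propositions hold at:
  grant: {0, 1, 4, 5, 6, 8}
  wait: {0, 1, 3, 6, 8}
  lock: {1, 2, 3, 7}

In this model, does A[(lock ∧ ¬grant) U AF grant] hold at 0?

Sat(¬grant) = {2, 3, 7}
Sat(lock ∧ ¬grant) = {2, 3, 7}
AF grant: least fixpoint, start Z0 = {0, 1, 4, 5, 6, 8}, add states with every successor in Z. Z1 = {0, 1, 2, 4, 5, 6, 7, 8}; fixed.
Sat(AF grant) = {0, 1, 2, 4, 5, 6, 7, 8}
A[(lock ∧ ¬grant) U AF grant]: least fixpoint, start Z0 = Sat(AF grant) = {0, 1, 2, 4, 5, 6, 7, 8}, add states in Sat(lock ∧ ¬grant) with every successor in Z. Already a fixed point.
Sat(A[(lock ∧ ¬grant) U AF grant]) = {0, 1, 2, 4, 5, 6, 7, 8}
0 ∈ Sat(A[(lock ∧ ¬grant) U AF grant]) = {0, 1, 2, 4, 5, 6, 7, 8}, so the formula holds at 0.

Yes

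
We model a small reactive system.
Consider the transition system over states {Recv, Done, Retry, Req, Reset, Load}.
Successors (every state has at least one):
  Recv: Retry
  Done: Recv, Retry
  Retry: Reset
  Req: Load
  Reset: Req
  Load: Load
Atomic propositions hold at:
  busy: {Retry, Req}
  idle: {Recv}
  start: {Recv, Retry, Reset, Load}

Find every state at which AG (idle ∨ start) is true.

{Load}

Sat(idle ∨ start) = {Recv, Retry, Reset, Load}
AG (idle ∨ start): greatest fixpoint, start Z0 = {Recv, Retry, Reset, Load}, keep only states in Sat with every successor in Z. Z1 = {Recv, Retry, Load}; Z2 = {Recv, Load}; Z3 = {Load}; fixed.
Sat(AG (idle ∨ start)) = {Load}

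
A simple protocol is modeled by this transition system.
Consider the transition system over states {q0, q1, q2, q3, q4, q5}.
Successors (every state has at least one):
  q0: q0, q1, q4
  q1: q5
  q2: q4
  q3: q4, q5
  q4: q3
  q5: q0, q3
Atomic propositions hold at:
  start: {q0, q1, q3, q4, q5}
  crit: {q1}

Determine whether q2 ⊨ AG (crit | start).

Sat(crit | start) = {q0, q1, q3, q4, q5}
AG (crit | start): greatest fixpoint, start Z0 = {q0, q1, q3, q4, q5}, keep only states in Sat with every successor in Z. Already a fixed point.
Sat(AG (crit | start)) = {q0, q1, q3, q4, q5}
q2 ∉ Sat(AG (crit | start)) = {q0, q1, q3, q4, q5}, so the formula does not hold at q2.

No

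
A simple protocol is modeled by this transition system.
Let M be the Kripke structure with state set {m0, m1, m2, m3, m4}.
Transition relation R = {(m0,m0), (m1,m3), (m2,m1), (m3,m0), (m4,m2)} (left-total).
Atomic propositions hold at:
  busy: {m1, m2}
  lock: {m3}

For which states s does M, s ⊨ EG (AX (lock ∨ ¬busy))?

Sat(¬busy) = {m0, m3, m4}
Sat(lock ∨ ¬busy) = {m0, m3, m4}
Sat(AX (lock ∨ ¬busy)) = {s : every successor in {m0, m3, m4}} = {m0, m1, m3}
EG (AX (lock ∨ ¬busy)): greatest fixpoint, start Z0 = {m0, m1, m3}, keep only states in Sat with some successor in Z. Already a fixed point.
Sat(EG (AX (lock ∨ ¬busy))) = {m0, m1, m3}

{m0, m1, m3}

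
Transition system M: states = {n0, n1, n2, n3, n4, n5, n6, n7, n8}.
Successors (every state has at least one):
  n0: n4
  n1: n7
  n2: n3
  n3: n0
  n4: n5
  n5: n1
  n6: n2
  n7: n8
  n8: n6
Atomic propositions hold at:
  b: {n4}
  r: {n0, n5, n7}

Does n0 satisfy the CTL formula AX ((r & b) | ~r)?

Yes

Sat(r & b) = ∅
Sat(~r) = {n1, n2, n3, n4, n6, n8}
Sat((r & b) | ~r) = {n1, n2, n3, n4, n6, n8}
Sat(AX ((r & b) | ~r)) = {s : every successor in {n1, n2, n3, n4, n6, n8}} = {n0, n2, n5, n6, n7, n8}
n0 ∈ Sat(AX ((r & b) | ~r)) = {n0, n2, n5, n6, n7, n8}, so the formula holds at n0.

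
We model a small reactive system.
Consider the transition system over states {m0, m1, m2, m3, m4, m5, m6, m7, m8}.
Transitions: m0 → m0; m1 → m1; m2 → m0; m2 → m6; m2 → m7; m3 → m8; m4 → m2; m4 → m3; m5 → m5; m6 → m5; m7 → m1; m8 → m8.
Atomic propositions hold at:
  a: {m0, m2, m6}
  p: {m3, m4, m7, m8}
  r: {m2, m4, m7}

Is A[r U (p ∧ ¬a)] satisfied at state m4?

Sat(¬a) = {m1, m3, m4, m5, m7, m8}
Sat(p ∧ ¬a) = {m3, m4, m7, m8}
A[r U (p ∧ ¬a)]: least fixpoint, start Z0 = Sat((p ∧ ¬a)) = {m3, m4, m7, m8}, add states in Sat(r) with every successor in Z. Already a fixed point.
Sat(A[r U (p ∧ ¬a)]) = {m3, m4, m7, m8}
m4 ∈ Sat(A[r U (p ∧ ¬a)]) = {m3, m4, m7, m8}, so the formula holds at m4.

Yes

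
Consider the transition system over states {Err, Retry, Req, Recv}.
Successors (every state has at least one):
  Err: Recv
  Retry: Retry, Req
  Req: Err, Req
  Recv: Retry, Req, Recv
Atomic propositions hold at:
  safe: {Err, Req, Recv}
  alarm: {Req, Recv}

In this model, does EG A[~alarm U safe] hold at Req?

Sat(~alarm) = {Err, Retry}
A[~alarm U safe]: least fixpoint, start Z0 = Sat(safe) = {Err, Req, Recv}, add states in Sat(~alarm) with every successor in Z. Already a fixed point.
Sat(A[~alarm U safe]) = {Err, Req, Recv}
EG A[~alarm U safe]: greatest fixpoint, start Z0 = {Err, Req, Recv}, keep only states in Sat with some successor in Z. Already a fixed point.
Sat(EG A[~alarm U safe]) = {Err, Req, Recv}
Req ∈ Sat(EG A[~alarm U safe]) = {Err, Req, Recv}, so the formula holds at Req.

Yes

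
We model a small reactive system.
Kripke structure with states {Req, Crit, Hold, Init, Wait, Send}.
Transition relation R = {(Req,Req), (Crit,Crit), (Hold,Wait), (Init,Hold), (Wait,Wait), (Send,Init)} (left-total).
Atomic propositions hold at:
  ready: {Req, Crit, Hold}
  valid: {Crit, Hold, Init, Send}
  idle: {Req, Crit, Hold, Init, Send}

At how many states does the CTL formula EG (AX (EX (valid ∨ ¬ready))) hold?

5

Sat(¬ready) = {Init, Wait, Send}
Sat(valid ∨ ¬ready) = {Crit, Hold, Init, Wait, Send}
Sat(EX (valid ∨ ¬ready)) = {s : some successor in {Crit, Hold, Init, Wait, Send}} = {Crit, Hold, Init, Wait, Send}
Sat(AX (EX (valid ∨ ¬ready))) = {s : every successor in {Crit, Hold, Init, Wait, Send}} = {Crit, Hold, Init, Wait, Send}
EG (AX (EX (valid ∨ ¬ready))): greatest fixpoint, start Z0 = {Crit, Hold, Init, Wait, Send}, keep only states in Sat with some successor in Z. Already a fixed point.
Sat(EG (AX (EX (valid ∨ ¬ready)))) = {Crit, Hold, Init, Wait, Send}
|Sat(EG (AX (EX (valid ∨ ¬ready))))| = |{Crit, Hold, Init, Wait, Send}| = 5.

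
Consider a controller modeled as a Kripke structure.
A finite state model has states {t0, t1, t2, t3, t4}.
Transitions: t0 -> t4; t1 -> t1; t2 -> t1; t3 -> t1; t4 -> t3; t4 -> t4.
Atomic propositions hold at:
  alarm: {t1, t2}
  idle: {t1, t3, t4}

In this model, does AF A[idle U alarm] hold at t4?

No

A[idle U alarm]: least fixpoint, start Z0 = Sat(alarm) = {t1, t2}, add states in Sat(idle) with every successor in Z. Z1 = {t1, t2, t3}; fixed.
Sat(A[idle U alarm]) = {t1, t2, t3}
AF A[idle U alarm]: least fixpoint, start Z0 = {t1, t2, t3}, add states with every successor in Z. Already a fixed point.
Sat(AF A[idle U alarm]) = {t1, t2, t3}
t4 ∉ Sat(AF A[idle U alarm]) = {t1, t2, t3}, so the formula does not hold at t4.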